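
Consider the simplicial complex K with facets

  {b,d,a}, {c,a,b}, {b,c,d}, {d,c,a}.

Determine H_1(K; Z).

H_1 ≅ 0.

Take the total order a < b < c < d on the vertex set. Then K (dimension 2) consists of the simplices:

  0-simplices (4): a, b, c, d
  1-simplices (6): ab, ac, ad, bc, bd, cd
  2-simplices (4): abc, abd, acd, bcd

giving chain groups C_0 ≅ Z^4, C_1 ≅ Z^6, C_2 ≅ Z^4.

The boundary map ∂_1: C_1 → C_0 is given by ∂[p,q] = [q] − [p]. For instance
  ∂bc = c − b.
This gives a 4×6 integer matrix of rank 3; reducing to Smith normal form yields diagonal entries (1,1,1).

Boundary ∂_2: C_2 → C_1 maps a triangle to the signed sum of its edges. For instance
  ∂bcd = cd − bd + bc,
  ∂acd = cd − ad + ac.
As a 6×4 matrix over Z this has rank 3, with invariant factors (1,1,1).

From H_k ≅ ker(∂_k) / im(∂_{k+1}) we obtain:

  H_1: rank ker ∂_1 − rank ∂_2 = (6 − 3) − 3 = 0, and the invariant factors of ∂_2 are all 1, so H_1 = 0.

(K is a triangulation of the 2-sphere S^2.)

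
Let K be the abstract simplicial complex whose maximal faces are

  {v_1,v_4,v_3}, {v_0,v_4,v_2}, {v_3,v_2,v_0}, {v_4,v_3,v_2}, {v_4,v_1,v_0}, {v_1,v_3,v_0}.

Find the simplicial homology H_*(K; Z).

H_0 = Z,  H_1 = 0,  H_2 = Z.

Fix the vertex order v_0 < v_1 < v_2 < v_3 < v_4 and write every simplex with vertices in increasing order. Then dim K = 2 and the simplices of K are:

  0-simplices (5): [v_0], [v_1], [v_2], [v_3], [v_4]
  1-simplices (9): [v_0,v_1], [v_0,v_2], [v_0,v_3], [v_0,v_4], [v_1,v_3], [v_1,v_4], [v_2,v_3], [v_2,v_4], [v_3,v_4]
  2-simplices (6): [v_0,v_1,v_3], [v_0,v_1,v_4], [v_0,v_2,v_3], [v_0,v_2,v_4], [v_1,v_3,v_4], [v_2,v_3,v_4]

Hence C_0 ≅ Z^5, C_1 ≅ Z^9, C_2 ≅ Z^6.

The boundary map ∂_1: C_1 → C_0 sends each edge [p,q] (with p < q) to q − p. For instance
  ∂[v_0,v_2] = [v_2] − [v_0].
The resulting 5×9 matrix has rank 4, and its Smith normal form has invariant factors (1,1,1,1).

The boundary map ∂_2: C_2 → C_1 sends each 2-simplex [p,q,r] to [q,r] − [p,r] + [p,q]. For instance
  ∂[v_1,v_3,v_4] = [v_3,v_4] − [v_1,v_4] + [v_1,v_3],
  ∂[v_0,v_1,v_3] = [v_1,v_3] − [v_0,v_3] + [v_0,v_1].
The 9×6 boundary matrix has rank 5 and Smith normal form diag(1,1,1,1,1).

From H_k ≅ ker(∂_k) / im(∂_{k+1}) we obtain:

  H_0: rank C_0 − rank ∂_1 = 5 − 4 = 1, and the invariant factors of ∂_1 are all 1, so H_0 = Z.
  H_1: rank ker ∂_1 − rank ∂_2 = (9 − 4) − 5 = 0, and the invariant factors of ∂_2 are all 1, so H_1 = 0.
  H_2: rank ker ∂_2 − rank ∂_3 = (6 − 5) − 0 = 1, and there is no ∂_3, so H_2 = Z.

As a check, the Euler characteristic is 5 − 9 + 6 = 2, which agrees with 1 − 0 + 1 = 2.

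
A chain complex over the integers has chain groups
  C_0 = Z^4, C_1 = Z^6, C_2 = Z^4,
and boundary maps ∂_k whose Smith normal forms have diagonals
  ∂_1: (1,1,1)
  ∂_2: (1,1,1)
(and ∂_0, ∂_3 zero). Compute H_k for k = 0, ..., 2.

H_0: b_0 = 4 − 0 − 3 = 1; torsion from ∂_1 factors > 1: none. So H_0 ≅ Z.
H_1: b_1 = 6 − 3 − 3 = 0; torsion from ∂_2 factors > 1: none. So H_1 ≅ 0.
H_2: b_2 = 4 − 3 − 0 = 1; torsion from ∂_3 factors > 1: none. So H_2 ≅ Z.

H_0 ≅ Z,  H_1 = 0,  H_2 ≅ Z.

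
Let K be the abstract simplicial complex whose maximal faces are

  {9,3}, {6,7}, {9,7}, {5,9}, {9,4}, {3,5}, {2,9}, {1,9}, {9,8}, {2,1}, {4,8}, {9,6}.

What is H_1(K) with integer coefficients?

We work with the vertex ordering 1 < 2 < 3 < 4 < 5 < 6 < 7 < 8 < 9. The simplices of K, each written with vertices in increasing order, are:

  0-simplices (9): [1], [2], [3], [4], [5], [6], [7], [8], [9]
  1-simplices (12): [1,2], [1,9], [2,9], [3,5], [3,9], [4,8], [4,9], [5,9], [6,7], [6,9], [7,9], [8,9]

Hence C_0 ≅ Z^9, C_1 ≅ Z^12.

∂_1: C_1 → C_0 is given by ∂[p,q] = [q] − [p].
As a 9×12 matrix over Z this has rank 8, with invariant factors (1,1,1,1,1,1,1,1).

From H_k ≅ ker(∂_k) / im(∂_{k+1}) we obtain:

  H_1: rank ker ∂_1 − rank ∂_2 = (12 − 8) − 0 = 4, and there is no ∂_2, so H_1 = Z^4.

H_1 = Z^4.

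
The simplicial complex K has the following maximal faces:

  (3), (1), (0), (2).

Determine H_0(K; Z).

H_0 = Z^4.

Take the total order 0 < 1 < 2 < 3 on the vertex set. Then K (dimension 0) consists of the simplices:

  0-simplices (4): [0], [1], [2], [3]

Hence C_0 ≅ Z^4.

Reading off H_k = ker ∂_k / im ∂_{k+1}:

  H_0: rank C_0 − rank ∂_1 = 4 − 0 = 4, and there is no ∂_1, so H_0 = Z^4.

(K is a triangulation of a set of 4 points.)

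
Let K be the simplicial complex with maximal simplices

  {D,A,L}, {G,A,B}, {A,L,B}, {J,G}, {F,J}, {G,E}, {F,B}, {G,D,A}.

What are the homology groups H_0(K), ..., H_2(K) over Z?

H_0 = Z,  H_1 = Z,  H_2 = 0.

We work with the vertex ordering A < B < D < E < F < G < J < L. The simplices of K, each written with vertices in increasing order, are:

  0-simplices (8): A, B, D, E, F, G, J, L
  1-simplices (12): AB, AD, AG, AL, BF, BG, BL, DG, DL, EG, FJ, GJ
  2-simplices (4): ABG, ABL, ADG, ADL

giving chain groups C_0 ≅ Z^8, C_1 ≅ Z^12, C_2 ≅ Z^4.

The boundary map ∂_1: C_1 → C_0 maps an edge to its endpoints' difference, ∂[p,q] = q − p. For instance
  ∂BL = L − B.
This gives a 8×12 integer matrix of rank 7; reducing to Smith normal form yields diagonal entries (1,1,1,1,1,1,1).

∂_2: C_2 → C_1 sends each 2-simplex [p,q,r] to [q,r] − [p,r] + [p,q]. For instance
  ∂ADL = DL − AL + AD,
  ∂ABL = BL − AL + AB.
As a 12×4 matrix over Z this has rank 4, with invariant factors (1,1,1,1).

Computing H_k = (kernel of ∂_k) / (image of ∂_{k+1}):

  H_0: rank C_0 − rank ∂_1 = 8 − 7 = 1, and the invariant factors of ∂_1 are all 1, so H_0 ≅ Z.
  H_1: rank ker ∂_1 − rank ∂_2 = (12 − 7) − 4 = 1, and the invariant factors of ∂_2 are all 1, so H_1 ≅ Z.
  H_2: rank ker ∂_2 − rank ∂_3 = (4 − 4) − 0 = 0, and there is no ∂_3, so H_2 ≅ 0.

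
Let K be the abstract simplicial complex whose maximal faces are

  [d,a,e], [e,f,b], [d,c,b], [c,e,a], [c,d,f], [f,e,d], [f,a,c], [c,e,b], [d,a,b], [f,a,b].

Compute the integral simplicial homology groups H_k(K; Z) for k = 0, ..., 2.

Fix the vertex order a < b < c < d < e < f and write every simplex with vertices in increasing order. Then dim K = 2 and the simplices of K are:

  0-simplices (6): a, b, c, d, e, f
  1-simplices (15): ab, ac, ad, ae, af, bc, bd, be, bf, cd, ce, cf, de, df, ef
  2-simplices (10): abd, abf, ace, acf, ade, bcd, bce, bef, cdf, def

so the chain groups are C_0 ≅ Z^6, C_1 ≅ Z^15, C_2 ≅ Z^10.

Boundary ∂_1: C_1 → C_0 is given by ∂[p,q] = [q] − [p]. For instance
  ∂ef = f − e.
The resulting 6×15 matrix has rank 5, and its Smith normal form has invariant factors (1,1,1,1,1).

Boundary ∂_2: C_2 → C_1 sends each 2-simplex [p,q,r] to [q,r] − [p,r] + [p,q]. For instance
  ∂bef = ef − bf + be,
  ∂ade = de − ae + ad.
As a 15×10 matrix over Z this has rank 10, with invariant factors (1,1,1,1,1,1,1,1,1,2).

Reading off H_k = ker ∂_k / im ∂_{k+1}:

  H_0: rank C_0 − rank ∂_1 = 6 − 5 = 1, and the invariant factors of ∂_1 are all 1, so H_0 = Z.
  H_1: rank ker ∂_1 − rank ∂_2 = (15 − 5) − 10 = 0, and ∂_2 has invariant factor 2 > 1, so H_1 = Z/2.
  H_2: rank ker ∂_2 − rank ∂_3 = (10 − 10) − 0 = 0, and there is no ∂_3, so H_2 = 0.

H_0 = Z,  H_1 = Z/2,  H_2 = 0.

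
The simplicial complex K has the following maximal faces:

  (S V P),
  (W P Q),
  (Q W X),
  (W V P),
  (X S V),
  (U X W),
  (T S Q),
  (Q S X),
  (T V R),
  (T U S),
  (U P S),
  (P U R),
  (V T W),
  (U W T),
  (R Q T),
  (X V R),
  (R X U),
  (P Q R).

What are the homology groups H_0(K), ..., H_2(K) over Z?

K has 9 vertices, 27 edges, 18 triangles.
rank ∂_0 = 0, rank ∂_1 = 8 ⇒ b_0 = 9 − 0 − 8 = 1; all invariant factors of ∂_1 are 1 so no torsion. So H_0 = Z.
rank ∂_1 = 8, rank ∂_2 = 17 ⇒ b_1 = 27 − 8 − 17 = 2; all invariant factors of ∂_2 are 1 so no torsion. So H_1 = Z^2.
rank ∂_2 = 17, rank ∂_3 = 0 ⇒ b_2 = 18 − 17 − 0 = 1. So H_2 = Z.

H_0 ≅ Z,  H_1 ≅ Z^2,  H_2 ≅ Z.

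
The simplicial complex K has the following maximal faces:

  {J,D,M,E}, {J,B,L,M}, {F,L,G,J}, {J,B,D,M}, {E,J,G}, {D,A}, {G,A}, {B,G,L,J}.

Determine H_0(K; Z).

H_0 ≅ Z.

Fix the vertex order A < B < D < E < F < G < J < L < M and write every simplex with vertices in increasing order. Then dim K = 3 and the simplices of K are:

  0-simplices (9): A, B, D, E, F, G, J, L, M
  1-simplices (21): AD, AG, BD, BG, BJ, BL, BM, DE, DJ, DM, EG, EJ, EM, FG, FJ, FL, GJ, GL, JL, JM, LM
  2-simplices (17): BDJ, BDM, BGJ, BGL, BJL, BJM, BLM, DEJ, DEM, DJM, EGJ, EJM, FGJ, FGL, FJL, GJL, JLM
  3-simplices (5): BDJM, BGJL, BJLM, DEJM, FGJL

Hence C_0 ≅ Z^9, C_1 ≅ Z^21, C_2 ≅ Z^17, C_3 ≅ Z^5.

The boundary map ∂_1: C_1 → C_0 maps an edge to its endpoints' difference, ∂[p,q] = q − p.
As a 9×21 matrix over Z this has rank 8, with invariant factors (1,1,1,1,1,1,1,1).

∂_2: C_2 → C_1 acts by ∂[p,q,r] = [q,r] − [p,r] + [p,q]. For instance
  ∂DJM = JM − DM + DJ,
  ∂BDJ = DJ − BJ + BD.
This gives a 21×17 integer matrix of rank 12; reducing to Smith normal form yields diagonal entries (1,1,1,1,1,1,1,1,1,1,1,1).

The boundary map ∂_3: C_3 → C_2 sends each 3-simplex σ to the alternating sum Σ_i (−1)^i (σ with its i-th vertex removed). For instance
  ∂FGJL = GJL − FJL + FGL − FGJ,
  ∂BDJM = DJM − BJM + BDM − BDJ.
The 17×5 boundary matrix has rank 5 and Smith normal form diag(1,1,1,1,1).

Reading off H_k = ker ∂_k / im ∂_{k+1}:

  H_0: rank C_0 − rank ∂_1 = 9 − 8 = 1, and the invariant factors of ∂_1 are all 1, so H_0 ≅ Z.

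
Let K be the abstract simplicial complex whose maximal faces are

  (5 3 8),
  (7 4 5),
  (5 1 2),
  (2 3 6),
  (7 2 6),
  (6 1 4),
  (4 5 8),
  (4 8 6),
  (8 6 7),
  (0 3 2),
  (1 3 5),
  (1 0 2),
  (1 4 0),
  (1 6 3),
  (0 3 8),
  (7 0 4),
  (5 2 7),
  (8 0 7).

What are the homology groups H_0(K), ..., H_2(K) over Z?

Take the total order 0 < 1 < 2 < 3 < 4 < 5 < 6 < 7 < 8 on the vertex set. Then K (dimension 2) consists of the simplices:

  0-simplices (9): [0], [1], [2], [3], [4], [5], [6], [7], [8]
  1-simplices (27): (27 of them)
  2-simplices (18): [0,1,2], [0,1,4], [0,2,3], [0,3,8], [0,4,7], [0,7,8], [1,2,5], [1,3,5], [1,3,6], [1,4,6], [2,3,6], [2,5,7], [2,6,7], [3,5,8], [4,5,7], [4,5,8], [4,6,8], [6,7,8]

giving chain groups C_0 ≅ Z^9, C_1 ≅ Z^27, C_2 ≅ Z^18.

The boundary map ∂_1: C_1 → C_0 sends each edge [p,q] (with p < q) to q − p.
This gives a 9×27 integer matrix of rank 8; reducing to Smith normal form yields diagonal entries (1,1,1,1,1,1,1,1).

The boundary map ∂_2: C_2 → C_1 sends each 2-simplex [p,q,r] to [q,r] − [p,r] + [p,q]. For instance
  ∂[4,6,8] = [6,8] − [4,8] + [4,6],
  ∂[4,5,7] = [5,7] − [4,7] + [4,5].
As a 27×18 matrix over Z this has rank 18, with invariant factors (1,1,1,1,1,1,1,1,1,1,1,1,1,1,1,1,1,2).

Now H_k = ker ∂_k / im ∂_{k+1}, so:

  H_0: rank C_0 − rank ∂_1 = 9 − 8 = 1, and the invariant factors of ∂_1 are all 1, so H_0 = Z.
  H_1: rank ker ∂_1 − rank ∂_2 = (27 − 8) − 18 = 1, and ∂_2 has invariant factor 2 > 1, so H_1 = Z ⊕ Z/2Z.
  H_2: rank ker ∂_2 − rank ∂_3 = (18 − 18) − 0 = 0, and there is no ∂_3, so H_2 = 0.

(K is a triangulation of the Klein bottle.)

H_0 ≅ Z,  H_1 ≅ Z ⊕ Z/2Z,  H_2 = 0.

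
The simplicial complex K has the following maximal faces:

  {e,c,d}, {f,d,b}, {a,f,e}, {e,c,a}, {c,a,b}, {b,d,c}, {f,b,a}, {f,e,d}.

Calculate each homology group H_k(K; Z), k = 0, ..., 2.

Order the vertices as a < b < c < d < e < f. Listing each simplex with vertices in this order, K has dimension 2 with simplices:

  0-simplices (6): a, b, c, d, e, f
  1-simplices (12): ab, ac, ae, af, bc, bd, bf, cd, ce, de, df, ef
  2-simplices (8): abc, abf, ace, aef, bcd, bdf, cde, def

Hence C_0 ≅ Z^6, C_1 ≅ Z^12, C_2 ≅ Z^8.

The boundary map ∂_1: C_1 → C_0 maps an edge to its endpoints' difference, ∂[p,q] = q − p.
The resulting 6×12 matrix has rank 5, and its Smith normal form has invariant factors (1,1,1,1,1).

Boundary ∂_2: C_2 → C_1 maps a triangle to the signed sum of its edges. For instance
  ∂abc = bc − ac + ab,
  ∂abf = bf − af + ab.
This gives a 12×8 integer matrix of rank 7; reducing to Smith normal form yields diagonal entries (1,1,1,1,1,1,1).

From H_k ≅ ker(∂_k) / im(∂_{k+1}) we obtain:

  H_0: rank C_0 − rank ∂_1 = 6 − 5 = 1, and the invariant factors of ∂_1 are all 1, so H_0 ≅ Z.
  H_1: rank ker ∂_1 − rank ∂_2 = (12 − 5) − 7 = 0, and the invariant factors of ∂_2 are all 1, so H_1 ≅ 0.
  H_2: rank ker ∂_2 − rank ∂_3 = (8 − 7) − 0 = 1, and there is no ∂_3, so H_2 ≅ Z.

H_0 = Z,  H_1 = 0,  H_2 = Z.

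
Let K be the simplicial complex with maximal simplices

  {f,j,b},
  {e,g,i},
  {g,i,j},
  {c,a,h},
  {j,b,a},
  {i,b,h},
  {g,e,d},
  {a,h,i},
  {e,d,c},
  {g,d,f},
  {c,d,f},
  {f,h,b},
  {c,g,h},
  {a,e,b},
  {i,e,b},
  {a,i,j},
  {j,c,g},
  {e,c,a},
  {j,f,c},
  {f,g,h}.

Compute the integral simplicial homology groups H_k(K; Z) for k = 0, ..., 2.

H_0 ≅ Z,  H_1 ≅ Z ⊕ Z/2Z,  H_2 = 0.

Order the vertices as a < b < c < d < e < f < g < h < i < j. Listing each simplex with vertices in this order, K has dimension 2 with simplices:

  0-simplices (10): a, b, c, d, e, f, g, h, i, j
  1-simplices (30): ab, ac, ae, ah, ai, aj, be, bf, bh, bi, bj, cd, ce, cf, cg, ch, cj, de, df, dg, eg, ei, fg, fh, fj, gh, gi, gj, hi, ij
  2-simplices (20): abe, abj, ace, ach, ahi, aij, bei, bfh, bfj, bhi, cde, cdf, cfj, cgh, cgj, deg, dfg, egi, fgh, gij

so the chain groups are C_0 ≅ Z^10, C_1 ≅ Z^30, C_2 ≅ Z^20.

∂_1: C_1 → C_0 sends each edge [p,q] (with p < q) to q − p. For instance
  ∂ab = b − a.
This gives a 10×30 integer matrix of rank 9; reducing to Smith normal form yields diagonal entries (1,1,1,1,1,1,1,1,1).

∂_2: C_2 → C_1 acts by ∂[p,q,r] = [q,r] − [p,r] + [p,q]. For instance
  ∂cgh = gh − ch + cg,
  ∂ahi = hi − ai + ah.
This gives a 30×20 integer matrix of rank 20; reducing to Smith normal form yields diagonal entries (1,1,1,1,1,1,1,1,1,1,1,1,1,1,1,1,1,1,1,2).

Now H_k = ker ∂_k / im ∂_{k+1}, so:

  H_0: rank C_0 − rank ∂_1 = 10 − 9 = 1, and the invariant factors of ∂_1 are all 1, so H_0 = Z.
  H_1: rank ker ∂_1 − rank ∂_2 = (30 − 9) − 20 = 1, and ∂_2 has invariant factor 2 > 1, so H_1 = Z ⊕ Z/2Z.
  H_2: rank ker ∂_2 − rank ∂_3 = (20 − 20) − 0 = 0, and there is no ∂_3, so H_2 = 0.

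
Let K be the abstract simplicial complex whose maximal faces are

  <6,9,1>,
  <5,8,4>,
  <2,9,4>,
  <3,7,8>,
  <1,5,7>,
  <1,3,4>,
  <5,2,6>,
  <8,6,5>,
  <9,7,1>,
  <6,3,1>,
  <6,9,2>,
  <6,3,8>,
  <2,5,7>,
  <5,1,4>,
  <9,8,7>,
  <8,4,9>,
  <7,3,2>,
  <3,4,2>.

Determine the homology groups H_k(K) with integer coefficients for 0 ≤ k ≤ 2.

Take the total order 1 < 2 < 3 < 4 < 5 < 6 < 7 < 8 < 9 on the vertex set. Then K (dimension 2) consists of the simplices:

  0-simplices (9): [1], [2], [3], [4], [5], [6], [7], [8], [9]
  1-simplices (27): (27 of them)
  2-simplices (18): [1,3,4], [1,3,6], [1,4,5], [1,5,7], [1,6,9], [1,7,9], [2,3,4], [2,3,7], [2,4,9], [2,5,6], [2,5,7], [2,6,9], [3,6,8], [3,7,8], [4,5,8], [4,8,9], [5,6,8], [7,8,9]

giving chain groups C_0 ≅ Z^9, C_1 ≅ Z^27, C_2 ≅ Z^18.

∂_1: C_1 → C_0 maps an edge to its endpoints' difference, ∂[p,q] = q − p.
The 9×27 boundary matrix has rank 8 and Smith normal form diag(1,1,1,1,1,1,1,1).

Boundary ∂_2: C_2 → C_1 acts by ∂[p,q,r] = [q,r] − [p,r] + [p,q]. For instance
  ∂[1,5,7] = [5,7] − [1,7] + [1,5],
  ∂[5,6,8] = [6,8] − [5,8] + [5,6].
As a 27×18 matrix over Z this has rank 17, with invariant factors (1,1,1,1,1,1,1,1,1,1,1,1,1,1,1,1,1).

Computing H_k = (kernel of ∂_k) / (image of ∂_{k+1}):

  H_0: rank C_0 − rank ∂_1 = 9 − 8 = 1, and the invariant factors of ∂_1 are all 1, so H_0 = Z.
  H_1: rank ker ∂_1 − rank ∂_2 = (27 − 8) − 17 = 2, and the invariant factors of ∂_2 are all 1, so H_1 = Z^2.
  H_2: rank ker ∂_2 − rank ∂_3 = (18 − 17) − 0 = 1, and there is no ∂_3, so H_2 = Z.

H_0 = Z,  H_1 = Z^2,  H_2 = Z.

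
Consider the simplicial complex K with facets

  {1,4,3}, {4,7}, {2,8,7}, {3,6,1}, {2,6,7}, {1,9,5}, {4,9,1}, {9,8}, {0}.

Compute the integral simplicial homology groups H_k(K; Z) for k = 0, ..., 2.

Fix the vertex order 0 < 1 < 2 < 3 < 4 < 5 < 6 < 7 < 8 < 9 and write every simplex with vertices in increasing order. Then dim K = 2 and the simplices of K are:

  0-simplices (10): [0], [1], [2], [3], [4], [5], [6], [7], [8], [9]
  1-simplices (16): [1,3], [1,4], [1,5], [1,6], [1,9], [2,6], [2,7], [2,8], [3,4], [3,6], [4,7], [4,9], [5,9], [6,7], [7,8], [8,9]
  2-simplices (6): [1,3,4], [1,3,6], [1,4,9], [1,5,9], [2,6,7], [2,7,8]

Hence C_0 ≅ Z^10, C_1 ≅ Z^16, C_2 ≅ Z^6.

The boundary map ∂_1: C_1 → C_0 maps an edge to its endpoints' difference, ∂[p,q] = q − p. For instance
  ∂[2,7] = [7] − [2].
The resulting 10×16 matrix has rank 8, and its Smith normal form has invariant factors (1,1,1,1,1,1,1,1).

Boundary ∂_2: C_2 → C_1 maps a triangle to the signed sum of its edges. For instance
  ∂[1,3,6] = [3,6] − [1,6] + [1,3],
  ∂[1,3,4] = [3,4] − [1,4] + [1,3].
The 16×6 boundary matrix has rank 6 and Smith normal form diag(1,1,1,1,1,1).

Now H_k = ker ∂_k / im ∂_{k+1}, so:

  H_0: rank C_0 − rank ∂_1 = 10 − 8 = 2, and the invariant factors of ∂_1 are all 1, so H_0 = Z^2.
  H_1: rank ker ∂_1 − rank ∂_2 = (16 − 8) − 6 = 2, and the invariant factors of ∂_2 are all 1, so H_1 = Z^2.
  H_2: rank ker ∂_2 − rank ∂_3 = (6 − 6) − 0 = 0, and there is no ∂_3, so H_2 = 0.

H_0 = Z^2,  H_1 = Z^2,  H_2 = 0.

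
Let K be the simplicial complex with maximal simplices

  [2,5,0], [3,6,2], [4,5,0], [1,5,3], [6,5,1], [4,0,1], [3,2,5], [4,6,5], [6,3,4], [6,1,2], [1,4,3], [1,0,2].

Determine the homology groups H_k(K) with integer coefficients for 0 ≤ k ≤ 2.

H_0 ≅ Z,  H_1 ≅ Z/2Z,  H_2 = 0.

Order the vertices as 0 < 1 < 2 < 3 < 4 < 5 < 6. Listing each simplex with vertices in this order, K has dimension 2 with simplices:

  0-simplices (7): [0], [1], [2], [3], [4], [5], [6]
  1-simplices (18): [0,1], [0,2], [0,4], [0,5], [1,2], [1,3], [1,4], [1,5], [1,6], [2,3], [2,5], [2,6], [3,4], [3,5], [3,6], [4,5], [4,6], [5,6]
  2-simplices (12): [0,1,2], [0,1,4], [0,2,5], [0,4,5], [1,2,6], [1,3,4], [1,3,5], [1,5,6], [2,3,5], [2,3,6], [3,4,6], [4,5,6]

so the chain groups are C_0 ≅ Z^7, C_1 ≅ Z^18, C_2 ≅ Z^12.

The boundary map ∂_1: C_1 → C_0 sends each edge [p,q] (with p < q) to q − p. For instance
  ∂[1,4] = [4] − [1].
The 7×18 boundary matrix has rank 6 and Smith normal form diag(1,1,1,1,1,1).

Boundary ∂_2: C_2 → C_1 sends each 2-simplex [p,q,r] to [q,r] − [p,r] + [p,q]. For instance
  ∂[0,4,5] = [4,5] − [0,5] + [0,4],
  ∂[1,2,6] = [2,6] − [1,6] + [1,2].
The resulting 18×12 matrix has rank 12, and its Smith normal form has invariant factors (1,1,1,1,1,1,1,1,1,1,1,2).

Reading off H_k = ker ∂_k / im ∂_{k+1}:

  H_0: rank C_0 − rank ∂_1 = 7 − 6 = 1, and the invariant factors of ∂_1 are all 1, so H_0 ≅ Z.
  H_1: rank ker ∂_1 − rank ∂_2 = (18 − 6) − 12 = 0, and ∂_2 has invariant factor 2 > 1, so H_1 ≅ Z/2Z.
  H_2: rank ker ∂_2 − rank ∂_3 = (12 − 12) − 0 = 0, and there is no ∂_3, so H_2 ≅ 0.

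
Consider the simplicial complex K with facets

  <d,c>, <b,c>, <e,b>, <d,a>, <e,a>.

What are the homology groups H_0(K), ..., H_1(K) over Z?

Fix the vertex order a < b < c < d < e and write every simplex with vertices in increasing order. Then dim K = 1 and the simplices of K are:

  0-simplices (5): a, b, c, d, e
  1-simplices (5): ad, ae, bc, be, cd

giving chain groups C_0 ≅ Z^5, C_1 ≅ Z^5.

∂_1: C_1 → C_0 maps an edge to its endpoints' difference, ∂[p,q] = q − p. For instance
  ∂ae = e − a.
The 5×5 boundary matrix has rank 4 and Smith normal form diag(1,1,1,1).

Reading off H_k = ker ∂_k / im ∂_{k+1}:

  H_0: rank C_0 − rank ∂_1 = 5 − 4 = 1, and the invariant factors of ∂_1 are all 1, so H_0 = Z.
  H_1: rank ker ∂_1 − rank ∂_2 = (5 − 4) − 0 = 1, and there is no ∂_2, so H_1 = Z.

H_0 ≅ Z,  H_1 ≅ Z.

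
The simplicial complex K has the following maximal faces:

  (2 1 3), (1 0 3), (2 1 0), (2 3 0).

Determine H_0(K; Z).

H_0 ≅ Z.

K has 4 vertices, 6 edges, 4 triangles.
rank ∂_0 = 0, rank ∂_1 = 3 ⇒ b_0 = 4 − 0 − 3 = 1; all invariant factors of ∂_1 are 1 so no torsion. So H_0 ≅ Z.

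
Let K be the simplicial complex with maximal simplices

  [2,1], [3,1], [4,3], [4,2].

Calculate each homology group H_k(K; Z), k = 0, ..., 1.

We work with the vertex ordering 1 < 2 < 3 < 4. The simplices of K, each written with vertices in increasing order, are:

  0-simplices (4): [1], [2], [3], [4]
  1-simplices (4): [1,2], [1,3], [2,4], [3,4]

giving chain groups C_0 ≅ Z^4, C_1 ≅ Z^4.

The boundary map ∂_1: C_1 → C_0 maps an edge to its endpoints' difference, ∂[p,q] = q − p. For instance
  ∂[1,2] = [2] − [1].
The 4×4 boundary matrix has rank 3 and Smith normal form diag(1,1,1).

Reading off H_k = ker ∂_k / im ∂_{k+1}:

  H_0: rank C_0 − rank ∂_1 = 4 − 3 = 1, and the invariant factors of ∂_1 are all 1, so H_0 ≅ Z.
  H_1: rank ker ∂_1 − rank ∂_2 = (4 − 3) − 0 = 1, and there is no ∂_2, so H_1 ≅ Z.

H_0 = Z,  H_1 = Z.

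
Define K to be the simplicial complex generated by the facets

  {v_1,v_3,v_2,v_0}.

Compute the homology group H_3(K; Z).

H_3 ≅ 0.

Take the total order v_0 < v_1 < v_2 < v_3 on the vertex set. Then K (dimension 3) consists of the simplices:

  0-simplices (4): [v_0], [v_1], [v_2], [v_3]
  1-simplices (6): [v_0,v_1], [v_0,v_2], [v_0,v_3], [v_1,v_2], [v_1,v_3], [v_2,v_3]
  2-simplices (4): [v_0,v_1,v_2], [v_0,v_1,v_3], [v_0,v_2,v_3], [v_1,v_2,v_3]
  3-simplices (1): [v_0,v_1,v_2,v_3]

Hence C_0 ≅ Z^4, C_1 ≅ Z^6, C_2 ≅ Z^4, C_3 ≅ Z^1.

∂_1: C_1 → C_0 is given by ∂[p,q] = [q] − [p].
As a 4×6 matrix over Z this has rank 3, with invariant factors (1,1,1).

The boundary map ∂_2: C_2 → C_1 sends each 2-simplex [p,q,r] to [q,r] − [p,r] + [p,q]. For instance
  ∂[v_0,v_1,v_3] = [v_1,v_3] − [v_0,v_3] + [v_0,v_1],
  ∂[v_0,v_1,v_2] = [v_1,v_2] − [v_0,v_2] + [v_0,v_1].
The 6×4 boundary matrix has rank 3 and Smith normal form diag(1,1,1).

Boundary ∂_3: C_3 → C_2 sends each 3-simplex σ to the alternating sum Σ_i (−1)^i (σ with its i-th vertex removed). For instance
  ∂[v_0,v_1,v_2,v_3] = [v_1,v_2,v_3] − [v_0,v_2,v_3] + [v_0,v_1,v_3] − [v_0,v_1,v_2].
This gives a 4×1 integer matrix of rank 1; reducing to Smith normal form yields diagonal entries (1).

Reading off H_k = ker ∂_k / im ∂_{k+1}:

  H_3: rank ker ∂_3 − rank ∂_4 = (1 − 1) − 0 = 0, and there is no ∂_4, so H_3 = 0.

(K is a triangulation of the 3-simplex.)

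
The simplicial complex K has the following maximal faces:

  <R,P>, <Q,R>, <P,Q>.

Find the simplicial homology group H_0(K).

We work with the vertex ordering P < Q < R. The simplices of K, each written with vertices in increasing order, are:

  0-simplices (3): P, Q, R
  1-simplices (3): PQ, PR, QR

Hence C_0 ≅ Z^3, C_1 ≅ Z^3.

∂_1: C_1 → C_0 is given by ∂[p,q] = [q] − [p].
The resulting 3×3 matrix has rank 2, and its Smith normal form has invariant factors (1,1).

From H_k ≅ ker(∂_k) / im(∂_{k+1}) we obtain:

  H_0: rank C_0 − rank ∂_1 = 3 − 2 = 1, and the invariant factors of ∂_1 are all 1, so H_0 ≅ Z.

(K is a triangulation of the circle S^1.)

H_0 ≅ Z.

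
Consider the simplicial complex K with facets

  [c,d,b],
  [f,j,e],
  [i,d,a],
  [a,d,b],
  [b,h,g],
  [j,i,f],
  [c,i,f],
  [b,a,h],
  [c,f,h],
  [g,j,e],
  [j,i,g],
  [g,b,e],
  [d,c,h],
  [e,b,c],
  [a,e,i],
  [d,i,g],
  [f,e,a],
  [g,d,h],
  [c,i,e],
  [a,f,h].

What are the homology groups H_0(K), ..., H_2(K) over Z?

H_0 = Z,  H_1 = Z ⊕ Z/2Z,  H_2 = 0.

Take the total order a < b < c < d < e < f < g < h < i < j on the vertex set. Then K (dimension 2) consists of the simplices:

  0-simplices (10): a, b, c, d, e, f, g, h, i, j
  1-simplices (30): ab, ad, ae, af, ah, ai, bc, bd, be, bg, bh, cd, ce, cf, ch, ci, dg, dh, di, ef, eg, ei, ej, fh, fi, fj, gh, gi, gj, ij
  2-simplices (20): abd, abh, adi, aef, aei, afh, bcd, bce, beg, bgh, cdh, cei, cfh, cfi, dgh, dgi, efj, egj, fij, gij

so the chain groups are C_0 ≅ Z^10, C_1 ≅ Z^30, C_2 ≅ Z^20.

The boundary map ∂_1: C_1 → C_0 sends each edge [p,q] (with p < q) to q − p. For instance
  ∂bh = h − b.
This gives a 10×30 integer matrix of rank 9; reducing to Smith normal form yields diagonal entries (1,1,1,1,1,1,1,1,1).

The boundary map ∂_2: C_2 → C_1 maps a triangle to the signed sum of its edges. For instance
  ∂cdh = dh − ch + cd,
  ∂cfh = fh − ch + cf.
As a 30×20 matrix over Z this has rank 20, with invariant factors (1,1,1,1,1,1,1,1,1,1,1,1,1,1,1,1,1,1,1,2).

Computing H_k = (kernel of ∂_k) / (image of ∂_{k+1}):

  H_0: rank C_0 − rank ∂_1 = 10 − 9 = 1, and the invariant factors of ∂_1 are all 1, so H_0 ≅ Z.
  H_1: rank ker ∂_1 − rank ∂_2 = (30 − 9) − 20 = 1, and ∂_2 has invariant factor 2 > 1, so H_1 ≅ Z ⊕ Z/2Z.
  H_2: rank ker ∂_2 − rank ∂_3 = (20 − 20) − 0 = 0, and there is no ∂_3, so H_2 ≅ 0.

As a check, the Euler characteristic is 10 − 30 + 20 = 0, which agrees with 1 − 1 + 0 = 0.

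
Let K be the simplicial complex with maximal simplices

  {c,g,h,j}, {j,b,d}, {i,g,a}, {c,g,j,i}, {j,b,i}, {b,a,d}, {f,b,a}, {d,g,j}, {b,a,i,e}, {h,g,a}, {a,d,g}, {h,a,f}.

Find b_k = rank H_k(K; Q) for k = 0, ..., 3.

We work with the vertex ordering a < b < c < d < e < f < g < h < i < j. The simplices of K, each written with vertices in increasing order, are:

  0-simplices (10): a, b, c, d, e, f, g, h, i, j
  1-simplices (25): ab, ad, ae, af, ag, ah, ai, bd, be, bf, bi, bj, cg, ch, ci, cj, dg, dj, ei, fh, gh, gi, gj, hj, ij
  2-simplices (20): abd, abe, abf, abi, adg, aei, afh, agh, agi, bdj, bei, bij, cgh, cgi, cgj, chj, cij, dgj, ghj, gij
  3-simplices (3): abei, cghj, cgij

giving chain groups C_0 ≅ Z^10, C_1 ≅ Z^25, C_2 ≅ Z^20, C_3 ≅ Z^3.

Boundary ∂_1: C_1 → C_0 maps an edge to its endpoints' difference, ∂[p,q] = q − p.
As a 10×25 matrix over Z this has rank 9, with invariant factors (1,1,1,1,1,1,1,1,1).

Boundary ∂_2: C_2 → C_1 sends each 2-simplex [p,q,r] to [q,r] − [p,r] + [p,q]. For instance
  ∂afh = fh − ah + af,
  ∂bei = ei − bi + be.
The 25×20 boundary matrix has rank 16 and Smith normal form diag(1,1,1,1,1,1,1,1,1,1,1,1,1,1,1,1).

Boundary ∂_3: C_3 → C_2 sends each 3-simplex σ to the alternating sum Σ_i (−1)^i (σ with its i-th vertex removed). For instance
  ∂cgij = gij − cij + cgj − cgi,
  ∂abei = bei − aei + abi − abe.
The 20×3 boundary matrix has rank 3 and Smith normal form diag(1,1,1).

Now H_k = ker ∂_k / im ∂_{k+1}, so:

  H_0: rank C_0 − rank ∂_1 = 10 − 9 = 1, and the invariant factors of ∂_1 are all 1, so H_0 = Z.
  H_1: rank ker ∂_1 − rank ∂_2 = (25 − 9) − 16 = 0, and the invariant factors of ∂_2 are all 1, so H_1 = 0.
  H_2: rank ker ∂_2 − rank ∂_3 = (20 − 16) − 3 = 1, and the invariant factors of ∂_3 are all 1, so H_2 = Z.
  H_3: rank ker ∂_3 − rank ∂_4 = (3 − 3) − 0 = 0, and there is no ∂_4, so H_3 = 0.

Hence the Betti numbers are b_0 = 1, b_1 = 0, b_2 = 1, b_3 = 0.

b_0 = 1, b_1 = 0, b_2 = 1, b_3 = 0.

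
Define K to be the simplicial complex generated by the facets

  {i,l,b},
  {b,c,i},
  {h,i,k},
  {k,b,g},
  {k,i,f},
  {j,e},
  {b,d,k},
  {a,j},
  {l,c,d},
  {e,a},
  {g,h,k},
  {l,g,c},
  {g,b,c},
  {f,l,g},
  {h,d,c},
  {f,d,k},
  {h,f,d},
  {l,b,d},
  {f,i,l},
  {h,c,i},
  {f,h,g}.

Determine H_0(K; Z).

K has 12 vertices, 30 edges, 18 triangles.
rank ∂_0 = 0, rank ∂_1 = 10 ⇒ b_0 = 12 − 0 − 10 = 2; all invariant factors of ∂_1 are 1 so no torsion. So H_0 ≅ Z^2.

H_0 = Z^2.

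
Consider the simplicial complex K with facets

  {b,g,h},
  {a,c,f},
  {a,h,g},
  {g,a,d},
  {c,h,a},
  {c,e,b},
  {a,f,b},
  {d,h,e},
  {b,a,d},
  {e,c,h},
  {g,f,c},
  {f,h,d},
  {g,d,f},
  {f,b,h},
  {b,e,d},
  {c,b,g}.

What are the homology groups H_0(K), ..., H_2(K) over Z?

H_0 = Z,  H_1 = Z^2,  H_2 = Z.

Take the total order a < b < c < d < e < f < g < h on the vertex set. Then K (dimension 2) consists of the simplices:

  0-simplices (8): a, b, c, d, e, f, g, h
  1-simplices (24): ab, ac, ad, af, ag, ah, bc, bd, be, bf, bg, bh, ce, cf, cg, ch, de, df, dg, dh, eh, fg, fh, gh
  2-simplices (16): abd, abf, acf, ach, adg, agh, bce, bcg, bde, bfh, bgh, ceh, cfg, deh, dfg, dfh

so the chain groups are C_0 ≅ Z^8, C_1 ≅ Z^24, C_2 ≅ Z^16.

Boundary ∂_1: C_1 → C_0 maps an edge to its endpoints' difference, ∂[p,q] = q − p. For instance
  ∂fh = h − f.
As a 8×24 matrix over Z this has rank 7, with invariant factors (1,1,1,1,1,1,1).

∂_2: C_2 → C_1 sends each 2-simplex [p,q,r] to [q,r] − [p,r] + [p,q]. For instance
  ∂bgh = gh − bh + bg,
  ∂bce = ce − be + bc.
This gives a 24×16 integer matrix of rank 15; reducing to Smith normal form yields diagonal entries (1,1,1,1,1,1,1,1,1,1,1,1,1,1,1).

Computing H_k = (kernel of ∂_k) / (image of ∂_{k+1}):

  H_0: rank C_0 − rank ∂_1 = 8 − 7 = 1, and the invariant factors of ∂_1 are all 1, so H_0 ≅ Z.
  H_1: rank ker ∂_1 − rank ∂_2 = (24 − 7) − 15 = 2, and the invariant factors of ∂_2 are all 1, so H_1 ≅ Z^2.
  H_2: rank ker ∂_2 − rank ∂_3 = (16 − 15) − 0 = 1, and there is no ∂_3, so H_2 ≅ Z.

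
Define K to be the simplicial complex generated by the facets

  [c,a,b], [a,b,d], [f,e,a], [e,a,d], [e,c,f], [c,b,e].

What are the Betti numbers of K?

K has 6 vertices, 12 edges, 6 triangles.
rank ∂_0 = 0, rank ∂_1 = 5 ⇒ b_0 = 6 − 0 − 5 = 1; all invariant factors of ∂_1 are 1 so no torsion. So H_0 ≅ Z.
rank ∂_1 = 5, rank ∂_2 = 6 ⇒ b_1 = 12 − 5 − 6 = 1; all invariant factors of ∂_2 are 1 so no torsion. So H_1 ≅ Z.
rank ∂_2 = 6, rank ∂_3 = 0 ⇒ b_2 = 6 − 6 − 0 = 0. So H_2 ≅ 0.

b_0 = 1, b_1 = 1, b_2 = 0.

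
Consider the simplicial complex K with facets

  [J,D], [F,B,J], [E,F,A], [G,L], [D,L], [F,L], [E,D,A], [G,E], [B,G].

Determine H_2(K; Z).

H_2 = 0.

Fix the vertex order A < B < D < E < F < G < J < L and write every simplex with vertices in increasing order. Then dim K = 2 and the simplices of K are:

  0-simplices (8): A, B, D, E, F, G, J, L
  1-simplices (14): AD, AE, AF, BF, BG, BJ, DE, DJ, DL, EF, EG, FJ, FL, GL
  2-simplices (3): ADE, AEF, BFJ

so the chain groups are C_0 ≅ Z^8, C_1 ≅ Z^14, C_2 ≅ Z^3.

The boundary map ∂_1: C_1 → C_0 sends each edge [p,q] (with p < q) to q − p.
As a 8×14 matrix over Z this has rank 7, with invariant factors (1,1,1,1,1,1,1).

The boundary map ∂_2: C_2 → C_1 sends each 2-simplex [p,q,r] to [q,r] − [p,r] + [p,q]. For instance
  ∂ADE = DE − AE + AD,
  ∂BFJ = FJ − BJ + BF.
The resulting 14×3 matrix has rank 3, and its Smith normal form has invariant factors (1,1,1).

Now H_k = ker ∂_k / im ∂_{k+1}, so:

  H_2: rank ker ∂_2 − rank ∂_3 = (3 − 3) − 0 = 0, and there is no ∂_3, so H_2 = 0.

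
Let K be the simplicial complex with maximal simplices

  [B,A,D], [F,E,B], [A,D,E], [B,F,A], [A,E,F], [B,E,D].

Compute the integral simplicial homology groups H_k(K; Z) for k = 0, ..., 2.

Order the vertices as A < B < D < E < F. Listing each simplex with vertices in this order, K has dimension 2 with simplices:

  0-simplices (5): A, B, D, E, F
  1-simplices (9): AB, AD, AE, AF, BD, BE, BF, DE, EF
  2-simplices (6): ABD, ABF, ADE, AEF, BDE, BEF

giving chain groups C_0 ≅ Z^5, C_1 ≅ Z^9, C_2 ≅ Z^6.

The boundary map ∂_1: C_1 → C_0 is given by ∂[p,q] = [q] − [p]. For instance
  ∂AB = B − A.
The 5×9 boundary matrix has rank 4 and Smith normal form diag(1,1,1,1).

Boundary ∂_2: C_2 → C_1 acts by ∂[p,q,r] = [q,r] − [p,r] + [p,q]. For instance
  ∂ABF = BF − AF + AB,
  ∂AEF = EF − AF + AE.
This gives a 9×6 integer matrix of rank 5; reducing to Smith normal form yields diagonal entries (1,1,1,1,1).

Computing H_k = (kernel of ∂_k) / (image of ∂_{k+1}):

  H_0: rank C_0 − rank ∂_1 = 5 − 4 = 1, and the invariant factors of ∂_1 are all 1, so H_0 ≅ Z.
  H_1: rank ker ∂_1 − rank ∂_2 = (9 − 4) − 5 = 0, and the invariant factors of ∂_2 are all 1, so H_1 ≅ 0.
  H_2: rank ker ∂_2 − rank ∂_3 = (6 − 5) − 0 = 1, and there is no ∂_3, so H_2 ≅ Z.

As a check, the Euler characteristic is 5 − 9 + 6 = 2, which agrees with 1 − 0 + 1 = 2.

H_0 = Z,  H_1 = 0,  H_2 = Z.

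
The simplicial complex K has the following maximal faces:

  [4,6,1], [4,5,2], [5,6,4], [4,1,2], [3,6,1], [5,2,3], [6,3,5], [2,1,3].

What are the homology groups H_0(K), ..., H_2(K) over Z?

H_0 = Z,  H_1 = 0,  H_2 = Z.

Fix the vertex order 1 < 2 < 3 < 4 < 5 < 6 and write every simplex with vertices in increasing order. Then dim K = 2 and the simplices of K are:

  0-simplices (6): [1], [2], [3], [4], [5], [6]
  1-simplices (12): [1,2], [1,3], [1,4], [1,6], [2,3], [2,4], [2,5], [3,5], [3,6], [4,5], [4,6], [5,6]
  2-simplices (8): [1,2,3], [1,2,4], [1,3,6], [1,4,6], [2,3,5], [2,4,5], [3,5,6], [4,5,6]

so the chain groups are C_0 ≅ Z^6, C_1 ≅ Z^12, C_2 ≅ Z^8.

∂_1: C_1 → C_0 is given by ∂[p,q] = [q] − [p].
The 6×12 boundary matrix has rank 5 and Smith normal form diag(1,1,1,1,1).

Boundary ∂_2: C_2 → C_1 maps a triangle to the signed sum of its edges. For instance
  ∂[4,5,6] = [5,6] − [4,6] + [4,5],
  ∂[1,3,6] = [3,6] − [1,6] + [1,3].
As a 12×8 matrix over Z this has rank 7, with invariant factors (1,1,1,1,1,1,1).

From H_k ≅ ker(∂_k) / im(∂_{k+1}) we obtain:

  H_0: rank C_0 − rank ∂_1 = 6 − 5 = 1, and the invariant factors of ∂_1 are all 1, so H_0 ≅ Z.
  H_1: rank ker ∂_1 − rank ∂_2 = (12 − 5) − 7 = 0, and the invariant factors of ∂_2 are all 1, so H_1 ≅ 0.
  H_2: rank ker ∂_2 − rank ∂_3 = (8 − 7) − 0 = 1, and there is no ∂_3, so H_2 ≅ Z.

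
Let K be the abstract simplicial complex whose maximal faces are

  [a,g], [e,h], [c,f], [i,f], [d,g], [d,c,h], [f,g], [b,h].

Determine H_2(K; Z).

H_2 ≅ 0.

Take the total order a < b < c < d < e < f < g < h < i on the vertex set. Then K (dimension 2) consists of the simplices:

  0-simplices (9): a, b, c, d, e, f, g, h, i
  1-simplices (10): ag, bh, cd, cf, ch, dg, dh, eh, fg, fi
  2-simplices (1): cdh

so the chain groups are C_0 ≅ Z^9, C_1 ≅ Z^10, C_2 ≅ Z^1.

The boundary map ∂_1: C_1 → C_0 maps an edge to its endpoints' difference, ∂[p,q] = q − p. For instance
  ∂dh = h − d.
This gives a 9×10 integer matrix of rank 8; reducing to Smith normal form yields diagonal entries (1,1,1,1,1,1,1,1).

∂_2: C_2 → C_1 sends each 2-simplex [p,q,r] to [q,r] − [p,r] + [p,q]. For instance
  ∂cdh = dh − ch + cd.
The 10×1 boundary matrix has rank 1 and Smith normal form diag(1).

Reading off H_k = ker ∂_k / im ∂_{k+1}:

  H_2: rank ker ∂_2 − rank ∂_3 = (1 − 1) − 0 = 0, and there is no ∂_3, so H_2 ≅ 0.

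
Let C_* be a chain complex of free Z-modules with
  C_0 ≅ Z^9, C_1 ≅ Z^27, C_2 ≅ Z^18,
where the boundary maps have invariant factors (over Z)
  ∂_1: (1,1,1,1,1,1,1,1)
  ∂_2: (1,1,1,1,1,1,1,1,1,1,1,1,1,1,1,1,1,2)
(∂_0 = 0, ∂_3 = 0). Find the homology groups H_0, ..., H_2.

H_0: b_0 = 9 − 0 − 8 = 1; torsion from ∂_1 factors > 1: none. So H_0 ≅ Z.
H_1: b_1 = 27 − 8 − 18 = 1; torsion from ∂_2 factors > 1: [2]. So H_1 ≅ Z ⊕ Z/2Z.
H_2: b_2 = 18 − 18 − 0 = 0; torsion from ∂_3 factors > 1: none. So H_2 ≅ 0.

H_0 ≅ Z,  H_1 ≅ Z ⊕ Z/2Z,  H_2 = 0.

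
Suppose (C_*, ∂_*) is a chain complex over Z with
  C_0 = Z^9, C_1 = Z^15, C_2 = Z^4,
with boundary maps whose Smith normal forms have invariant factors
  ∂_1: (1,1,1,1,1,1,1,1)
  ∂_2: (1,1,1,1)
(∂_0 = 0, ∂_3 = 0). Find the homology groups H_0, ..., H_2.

H_0: b_0 = 9 − 0 − 8 = 1; torsion from ∂_1 factors > 1: none. So H_0 ≅ Z.
H_1: b_1 = 15 − 8 − 4 = 3; torsion from ∂_2 factors > 1: none. So H_1 ≅ Z^3.
H_2: b_2 = 4 − 4 − 0 = 0; torsion from ∂_3 factors > 1: none. So H_2 ≅ 0.

H_0 ≅ Z,  H_1 ≅ Z^3,  H_2 = 0.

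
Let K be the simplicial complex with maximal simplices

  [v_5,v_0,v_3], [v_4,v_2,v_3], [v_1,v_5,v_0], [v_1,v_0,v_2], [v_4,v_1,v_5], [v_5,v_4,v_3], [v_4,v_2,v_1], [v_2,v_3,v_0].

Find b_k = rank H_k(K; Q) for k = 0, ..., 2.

We work with the vertex ordering v_0 < v_1 < v_2 < v_3 < v_4 < v_5. The simplices of K, each written with vertices in increasing order, are:

  0-simplices (6): [v_0], [v_1], [v_2], [v_3], [v_4], [v_5]
  1-simplices (12): [v_0,v_1], [v_0,v_2], [v_0,v_3], [v_0,v_5], [v_1,v_2], [v_1,v_4], [v_1,v_5], [v_2,v_3], [v_2,v_4], [v_3,v_4], [v_3,v_5], [v_4,v_5]
  2-simplices (8): [v_0,v_1,v_2], [v_0,v_1,v_5], [v_0,v_2,v_3], [v_0,v_3,v_5], [v_1,v_2,v_4], [v_1,v_4,v_5], [v_2,v_3,v_4], [v_3,v_4,v_5]

so the chain groups are C_0 ≅ Z^6, C_1 ≅ Z^12, C_2 ≅ Z^8.

Boundary ∂_1: C_1 → C_0 maps an edge to its endpoints' difference, ∂[p,q] = q − p. For instance
  ∂[v_1,v_4] = [v_4] − [v_1].
The resulting 6×12 matrix has rank 5, and its Smith normal form has invariant factors (1,1,1,1,1).

The boundary map ∂_2: C_2 → C_1 maps a triangle to the signed sum of its edges. For instance
  ∂[v_2,v_3,v_4] = [v_3,v_4] − [v_2,v_4] + [v_2,v_3],
  ∂[v_3,v_4,v_5] = [v_4,v_5] − [v_3,v_5] + [v_3,v_4].
The 12×8 boundary matrix has rank 7 and Smith normal form diag(1,1,1,1,1,1,1).

Now H_k = ker ∂_k / im ∂_{k+1}, so:

  H_0: rank C_0 − rank ∂_1 = 6 − 5 = 1, and the invariant factors of ∂_1 are all 1, so H_0 = Z.
  H_1: rank ker ∂_1 − rank ∂_2 = (12 − 5) − 7 = 0, and the invariant factors of ∂_2 are all 1, so H_1 = 0.
  H_2: rank ker ∂_2 − rank ∂_3 = (8 − 7) − 0 = 1, and there is no ∂_3, so H_2 = Z.

As a check, the Euler characteristic is 6 − 12 + 8 = 2, which agrees with 1 − 0 + 1 = 2.

Hence the Betti numbers are b_0 = 1, b_1 = 0, b_2 = 1.

b_0 = 1, b_1 = 0, b_2 = 1.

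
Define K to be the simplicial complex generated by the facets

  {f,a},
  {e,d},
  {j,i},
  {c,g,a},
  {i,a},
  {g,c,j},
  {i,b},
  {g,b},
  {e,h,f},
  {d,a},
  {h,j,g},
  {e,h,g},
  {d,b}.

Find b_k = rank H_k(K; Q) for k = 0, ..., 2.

Take the total order a < b < c < d < e < f < g < h < i < j on the vertex set. Then K (dimension 2) consists of the simplices:

  0-simplices (10): a, b, c, d, e, f, g, h, i, j
  1-simplices (19): ac, ad, af, ag, ai, bd, bg, bi, cg, cj, de, ef, eg, eh, fh, gh, gj, hj, ij
  2-simplices (5): acg, cgj, efh, egh, ghj

giving chain groups C_0 ≅ Z^10, C_1 ≅ Z^19, C_2 ≅ Z^5.

The boundary map ∂_1: C_1 → C_0 sends each edge [p,q] (with p < q) to q − p. For instance
  ∂ij = j − i.
The resulting 10×19 matrix has rank 9, and its Smith normal form has invariant factors (1,1,1,1,1,1,1,1,1).

The boundary map ∂_2: C_2 → C_1 sends each 2-simplex [p,q,r] to [q,r] − [p,r] + [p,q]. For instance
  ∂cgj = gj − cj + cg,
  ∂ghj = hj − gj + gh.
The 19×5 boundary matrix has rank 5 and Smith normal form diag(1,1,1,1,1).

From H_k ≅ ker(∂_k) / im(∂_{k+1}) we obtain:

  H_0: rank C_0 − rank ∂_1 = 10 − 9 = 1, and the invariant factors of ∂_1 are all 1, so H_0 ≅ Z.
  H_1: rank ker ∂_1 − rank ∂_2 = (19 − 9) − 5 = 5, and the invariant factors of ∂_2 are all 1, so H_1 ≅ Z^5.
  H_2: rank ker ∂_2 − rank ∂_3 = (5 − 5) − 0 = 0, and there is no ∂_3, so H_2 ≅ 0.

Hence the Betti numbers are b_0 = 1, b_1 = 5, b_2 = 0.

b_0 = 1, b_1 = 5, b_2 = 0.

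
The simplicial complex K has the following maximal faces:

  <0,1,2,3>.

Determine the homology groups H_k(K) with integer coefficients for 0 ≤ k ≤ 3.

We work with the vertex ordering 0 < 1 < 2 < 3. The simplices of K, each written with vertices in increasing order, are:

  0-simplices (4): [0], [1], [2], [3]
  1-simplices (6): [0,1], [0,2], [0,3], [1,2], [1,3], [2,3]
  2-simplices (4): [0,1,2], [0,1,3], [0,2,3], [1,2,3]
  3-simplices (1): [0,1,2,3]

giving chain groups C_0 ≅ Z^4, C_1 ≅ Z^6, C_2 ≅ Z^4, C_3 ≅ Z^1.

∂_1: C_1 → C_0 sends each edge [p,q] (with p < q) to q − p. For instance
  ∂[0,3] = [3] − [0].
As a 4×6 matrix over Z this has rank 3, with invariant factors (1,1,1).

Boundary ∂_2: C_2 → C_1 maps a triangle to the signed sum of its edges. For instance
  ∂[1,2,3] = [2,3] − [1,3] + [1,2],
  ∂[0,2,3] = [2,3] − [0,3] + [0,2].
The resulting 6×4 matrix has rank 3, and its Smith normal form has invariant factors (1,1,1).

Boundary ∂_3: C_3 → C_2 sends each 3-simplex σ to the alternating sum Σ_i (−1)^i (σ with its i-th vertex removed). For instance
  ∂[0,1,2,3] = [1,2,3] − [0,2,3] + [0,1,3] − [0,1,2].
The 4×1 boundary matrix has rank 1 and Smith normal form diag(1).

From H_k ≅ ker(∂_k) / im(∂_{k+1}) we obtain:

  H_0: rank C_0 − rank ∂_1 = 4 − 3 = 1, and the invariant factors of ∂_1 are all 1, so H_0 = Z.
  H_1: rank ker ∂_1 − rank ∂_2 = (6 − 3) − 3 = 0, and the invariant factors of ∂_2 are all 1, so H_1 = 0.
  H_2: rank ker ∂_2 − rank ∂_3 = (4 − 3) − 1 = 0, and the invariant factors of ∂_3 are all 1, so H_2 = 0.
  H_3: rank ker ∂_3 − rank ∂_4 = (1 − 1) − 0 = 0, and there is no ∂_4, so H_3 = 0.

As a check, the Euler characteristic is 4 − 6 + 4 − 1 = 1, which agrees with 1 − 0 + 0 − 0 = 1.

H_0 = Z,  H_1 = 0,  H_2 = 0,  H_3 = 0.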